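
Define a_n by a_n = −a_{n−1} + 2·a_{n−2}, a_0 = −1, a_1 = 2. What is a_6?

With companion matrix A = [[−1, 2], [1, 0]], [a_n, a_{n−1}]ᵀ = A·[a_{n−1}, a_{n−2}]ᵀ, so [a_6, a_5]ᵀ = A^5·[a_1, a_0]ᵀ.
A^5 = [[−21, 22], [11, −10]], giving [a_6, a_5]ᵀ = [[−64], [32]].

−64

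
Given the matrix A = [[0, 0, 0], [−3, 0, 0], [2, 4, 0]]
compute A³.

[[0, 0, 0], [0, 0, 0], [0, 0, 0]]

A is strictly triangular, hence nilpotent: A³ = 0, so A³ = 0.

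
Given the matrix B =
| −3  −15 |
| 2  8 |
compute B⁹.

[[−95343, −287565], [38342, 115538]]

tr B = 5 and det B = 6, so the characteristic polynomial is λ² − (5)λ + (6) with roots 2 and 3.
Eigenvectors give P = [[−3, −5], [1, 2]] with P⁻¹ = [[−2, −5], [1, 3]], and B = P·diag(2, 3)·P⁻¹.
Then B⁹ = P·diag(512, 19683)·P⁻¹ = [[−1536, −98415], [512, 39366]] · [[−2, −5], [1, 3]] = [[−95343, −287565], [38342, 115538]].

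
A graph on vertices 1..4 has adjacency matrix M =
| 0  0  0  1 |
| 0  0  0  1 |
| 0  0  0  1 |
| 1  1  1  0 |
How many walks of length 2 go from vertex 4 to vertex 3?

The number of length-2 walks from vertex 4 to vertex 3 is entry (4,3) of M², where M is the adjacency matrix.
M² = [[1, 1, 1, 0], [1, 1, 1, 0], [1, 1, 1, 0], [0, 0, 0, 3]]

0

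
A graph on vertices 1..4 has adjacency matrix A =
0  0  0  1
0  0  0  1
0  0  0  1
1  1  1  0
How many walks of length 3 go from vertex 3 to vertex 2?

0

The number of length-3 walks from vertex 3 to vertex 2 is entry (3,2) of A^3, where A is the adjacency matrix.
A^2 = [[1, 1, 1, 0], [1, 1, 1, 0], [1, 1, 1, 0], [0, 0, 0, 3]]
A^3 = [[0, 0, 0, 3], [0, 0, 0, 3], [0, 0, 0, 3], [3, 3, 3, 0]]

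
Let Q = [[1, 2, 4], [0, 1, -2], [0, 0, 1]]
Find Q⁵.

Q = I + N where N = [[0, 2, 4], [0, 0, -2], [0, 0, 0]] is strictly upper-triangular, so N³ = 0.
(I + N)⁵ = I + 5·N + 10·N² = [[1, 10, -20], [0, 1, -10], [0, 0, 1]].

[[1, 10, -20], [0, 1, -10], [0, 0, 1]]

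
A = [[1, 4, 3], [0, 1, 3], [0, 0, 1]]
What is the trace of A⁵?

A = I + N where N = [[0, 4, 3], [0, 0, 3], [0, 0, 0]] is strictly upper-triangular, so N³ = 0.
(I + N)⁵ = I + 5·N + 10·N² = [[1, 20, 135], [0, 1, 15], [0, 0, 1]].

3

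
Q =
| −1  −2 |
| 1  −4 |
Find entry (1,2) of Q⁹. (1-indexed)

tr Q = −5 and det Q = 6, so the characteristic polynomial is λ² − (−5)λ + (6) with roots −2 and −3.
Eigenvectors give P = [[−2, −1], [−1, −1]] with P⁻¹ = [[−1, 1], [1, −2]], and Q = P·diag(−2, −3)·P⁻¹.
Then Q⁹ = P·diag(−512, −19683)·P⁻¹ = [[1024, 19683], [512, 19683]] · [[−1, 1], [1, −2]] = [[18659, −38342], [19171, −38854]].

−38342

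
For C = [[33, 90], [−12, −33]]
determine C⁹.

tr C = 0 and det C = −9, so the characteristic polynomial is λ² − (0)λ + (−9) with roots −3 and 3.
Eigenvectors give P = [[−5, −3], [2, 1]] with P⁻¹ = [[1, 3], [−2, −5]], and C = P·diag(−3, 3)·P⁻¹.
Then C⁹ = P·diag(−19683, 19683)·P⁻¹ = [[98415, −59049], [−39366, 19683]] · [[1, 3], [−2, −5]] = [[216513, 590490], [−78732, −216513]].

[[216513, 590490], [−78732, −216513]]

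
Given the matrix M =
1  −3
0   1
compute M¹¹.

M = I + N where N = [[0, −3], [0, 0]] is strictly upper-triangular, so N² = 0.
(I + N)¹¹ = I + 11·N = [[1, −33], [0, 1]].

[[1, −33], [0, 1]]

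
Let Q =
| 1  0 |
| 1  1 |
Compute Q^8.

[[1, 0], [8, 1]]

Q = I + N where N = [[0, 0], [1, 0]] is strictly lower-triangular, so N^2 = 0.
(I + N)^8 = I + 8·N = [[1, 0], [8, 1]].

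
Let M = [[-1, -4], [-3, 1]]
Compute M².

[[13, 0], [0, 13]]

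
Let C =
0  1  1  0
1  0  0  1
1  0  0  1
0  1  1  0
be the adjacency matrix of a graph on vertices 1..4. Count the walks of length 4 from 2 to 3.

8

The number of length-4 walks from vertex 2 to vertex 3 is entry (2,3) of C^4, where C is the adjacency matrix.
C^2 = [[2, 0, 0, 2], [0, 2, 2, 0], [0, 2, 2, 0], [2, 0, 0, 2]]
C^3 = [[0, 4, 4, 0], [4, 0, 0, 4], [4, 0, 0, 4], [0, 4, 4, 0]]
C^4 = [[8, 0, 0, 8], [0, 8, 8, 0], [0, 8, 8, 0], [8, 0, 0, 8]]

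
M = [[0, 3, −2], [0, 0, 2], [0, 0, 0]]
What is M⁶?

M is strictly triangular, hence nilpotent: M³ = 0, so M⁶ = 0.

[[0, 0, 0], [0, 0, 0], [0, 0, 0]]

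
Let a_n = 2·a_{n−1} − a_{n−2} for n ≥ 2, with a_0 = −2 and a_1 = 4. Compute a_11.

64

With companion matrix A = [[2, −1], [1, 0]], [a_n, a_{n−1}]ᵀ = A·[a_{n−1}, a_{n−2}]ᵀ, so [a_11, a_10]ᵀ = A^10·[a_1, a_0]ᵀ.
A^10 = [[11, −10], [10, −9]], giving [a_11, a_10]ᵀ = [[64], [58]].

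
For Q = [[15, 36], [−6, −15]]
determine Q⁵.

tr Q = 0 and det Q = −9, so the characteristic polynomial is λ² − (0)λ + (−9) with roots 3 and −3.
Eigenvectors give P = [[−3, −2], [1, 1]] with P⁻¹ = [[−1, −2], [1, 3]], and Q = P·diag(3, −3)·P⁻¹.
Then Q⁵ = P·diag(243, −243)·P⁻¹ = [[−729, 486], [243, −243]] · [[−1, −2], [1, 3]] = [[1215, 2916], [−486, −1215]].

[[1215, 2916], [−486, −1215]]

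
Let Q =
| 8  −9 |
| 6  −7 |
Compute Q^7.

tr Q = 1 and det Q = −2, so the characteristic polynomial is λ² − (1)λ + (−2) with roots 2 and −1.
Eigenvectors give P = [[3, 1], [2, 1]] with P⁻¹ = [[1, −1], [−2, 3]], and Q = P·diag(2, −1)·P⁻¹.
Then Q^7 = P·diag(128, −1)·P⁻¹ = [[384, −1], [256, −1]] · [[1, −1], [−2, 3]] = [[386, −387], [258, −259]].

[[386, −387], [258, −259]]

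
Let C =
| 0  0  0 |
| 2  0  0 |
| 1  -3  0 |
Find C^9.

[[0, 0, 0], [0, 0, 0], [0, 0, 0]]

C is strictly triangular, hence nilpotent: C^3 = 0, so C^9 = 0.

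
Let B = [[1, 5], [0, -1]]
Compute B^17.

[[1, 5], [0, -1]]

B² = I (check: tr B = 0 and det B = -1), so B^17 = B since 17 is odd.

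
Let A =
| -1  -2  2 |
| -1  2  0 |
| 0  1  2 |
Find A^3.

A^2 = [[3, 0, 2], [-1, 6, -2], [-1, 4, 4]]
A^3 = [[-3, -4, 10], [-5, 12, -6], [-3, 14, 6]]

[[-3, -4, 10], [-5, 12, -6], [-3, 14, 6]]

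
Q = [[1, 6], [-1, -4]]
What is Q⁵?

tr Q = -3 and det Q = 2, so the characteristic polynomial is λ² − (-3)λ + (2) with roots -1 and -2.
Eigenvectors give P = [[3, -2], [-1, 1]] with P⁻¹ = [[1, 2], [1, 3]], and Q = P·diag(-1, -2)·P⁻¹.
Then Q⁵ = P·diag(-1, -32)·P⁻¹ = [[-3, 64], [1, -32]] · [[1, 2], [1, 3]] = [[61, 186], [-31, -94]].

[[61, 186], [-31, -94]]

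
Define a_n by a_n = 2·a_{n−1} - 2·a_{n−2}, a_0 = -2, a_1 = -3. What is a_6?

8

With companion matrix T = [[2, -2], [1, 0]], [a_n, a_{n−1}]ᵀ = T·[a_{n−1}, a_{n−2}]ᵀ, so [a_6, a_5]ᵀ = T⁵·[a_1, a_0]ᵀ.
T⁵ = [[-8, 8], [-4, 0]], giving [a_6, a_5]ᵀ = [[8], [12]].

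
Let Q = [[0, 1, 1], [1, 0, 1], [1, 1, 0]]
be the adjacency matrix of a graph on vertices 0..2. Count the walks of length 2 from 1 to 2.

1

The number of length-2 walks from vertex 1 to vertex 2 is entry (1,2) of Q², where Q is the adjacency matrix.
Q² = [[2, 1, 1], [1, 2, 1], [1, 1, 2]]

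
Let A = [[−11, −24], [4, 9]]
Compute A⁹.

tr A = −2 and det A = −3, so the characteristic polynomial is λ² − (−2)λ + (−3) with roots −3 and 1.
Eigenvectors give P = [[−3, −2], [1, 1]] with P⁻¹ = [[−1, −2], [1, 3]], and A = P·diag(−3, 1)·P⁻¹.
Then A⁹ = P·diag(−19683, 1)·P⁻¹ = [[59049, −2], [−19683, 1]] · [[−1, −2], [1, 3]] = [[−59051, −118104], [19684, 39369]].

[[−59051, −118104], [19684, 39369]]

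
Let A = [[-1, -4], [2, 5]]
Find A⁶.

[[-727, -1456], [728, 1457]]

tr A = 4 and det A = 3, so the characteristic polynomial is λ² − (4)λ + (3) with roots 1 and 3.
Eigenvectors give P = [[2, -1], [-1, 1]] with P⁻¹ = [[1, 1], [1, 2]], and A = P·diag(1, 3)·P⁻¹.
Then A⁶ = P·diag(1, 729)·P⁻¹ = [[2, -729], [-1, 729]] · [[1, 1], [1, 2]] = [[-727, -1456], [728, 1457]].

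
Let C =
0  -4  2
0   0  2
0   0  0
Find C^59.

[[0, 0, 0], [0, 0, 0], [0, 0, 0]]

C is strictly triangular, hence nilpotent: C^3 = 0, so C^59 = 0.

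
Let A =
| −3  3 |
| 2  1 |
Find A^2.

[[15, −6], [−4, 7]]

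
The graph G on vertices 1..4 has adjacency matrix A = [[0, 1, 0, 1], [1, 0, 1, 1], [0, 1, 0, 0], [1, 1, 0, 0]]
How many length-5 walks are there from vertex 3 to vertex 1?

6

The number of length-5 walks from vertex 3 to vertex 1 is entry (3,1) of A^5, where A is the adjacency matrix.
A^2 = [[2, 1, 1, 1], [1, 3, 0, 1], [1, 0, 1, 1], [1, 1, 1, 2]]
A^3 = [[2, 4, 1, 3], [4, 2, 3, 4], [1, 3, 0, 1], [3, 4, 1, 2]]
A^4 = [[7, 6, 4, 6], [6, 11, 2, 6], [4, 2, 3, 4], [6, 6, 4, 7]]
A^5 = [[12, 17, 6, 13], [17, 14, 11, 17], [6, 11, 2, 6], [13, 17, 6, 12]]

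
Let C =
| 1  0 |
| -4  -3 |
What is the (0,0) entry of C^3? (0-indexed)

1

C^2 = [[1, 0], [8, 9]]
C^3 = [[1, 0], [-28, -27]]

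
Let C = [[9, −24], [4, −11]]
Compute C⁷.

tr C = −2 and det C = −3, so the characteristic polynomial is λ² − (−2)λ + (−3) with roots −3 and 1.
Eigenvectors give P = [[−2, 3], [−1, 1]] with P⁻¹ = [[1, −3], [1, −2]], and C = P·diag(−3, 1)·P⁻¹.
Then C⁷ = P·diag(−2187, 1)·P⁻¹ = [[4374, 3], [2187, 1]] · [[1, −3], [1, −2]] = [[4377, −13128], [2188, −6563]].

[[4377, −13128], [2188, −6563]]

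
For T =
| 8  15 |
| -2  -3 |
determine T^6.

tr T = 5 and det T = 6, so the characteristic polynomial is λ² − (5)λ + (6) with roots 2 and 3.
Eigenvectors give P = [[5, -3], [-2, 1]] with P⁻¹ = [[-1, -3], [-2, -5]], and T = P·diag(2, 3)·P⁻¹.
Then T^6 = P·diag(64, 729)·P⁻¹ = [[320, -2187], [-128, 729]] · [[-1, -3], [-2, -5]] = [[4054, 9975], [-1330, -3261]].

[[4054, 9975], [-1330, -3261]]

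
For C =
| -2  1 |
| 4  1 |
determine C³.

C² = [[8, -1], [-4, 5]]
C³ = [[-20, 7], [28, 1]]

[[-20, 7], [28, 1]]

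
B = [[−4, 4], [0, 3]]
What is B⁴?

B² = [[16, −4], [0, 9]]
B³ = [[−64, 52], [0, 27]]
B⁴ = [[256, −100], [0, 81]]

[[256, −100], [0, 81]]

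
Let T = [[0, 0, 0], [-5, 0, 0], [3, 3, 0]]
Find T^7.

T is strictly triangular, hence nilpotent: T^3 = 0, so T^7 = 0.

[[0, 0, 0], [0, 0, 0], [0, 0, 0]]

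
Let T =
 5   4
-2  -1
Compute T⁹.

[[39365, 39364], [-19682, -19681]]

tr T = 4 and det T = 3, so the characteristic polynomial is λ² − (4)λ + (3) with roots 3 and 1.
Eigenvectors give P = [[-2, -1], [1, 1]] with P⁻¹ = [[-1, -1], [1, 2]], and T = P·diag(3, 1)·P⁻¹.
Then T⁹ = P·diag(19683, 1)·P⁻¹ = [[-39366, -1], [19683, 1]] · [[-1, -1], [1, 2]] = [[39365, 39364], [-19682, -19681]].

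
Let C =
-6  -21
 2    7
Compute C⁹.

[[-6, -21], [2, 7]]

C² = C (a projection; rank 1, trace 1), so C⁹ = C.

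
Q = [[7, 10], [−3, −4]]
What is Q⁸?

[[1531, 2550], [−765, −1274]]

tr Q = 3 and det Q = 2, so the characteristic polynomial is λ² − (3)λ + (2) with roots 2 and 1.
Eigenvectors give P = [[−2, 5], [1, −3]] with P⁻¹ = [[−3, −5], [−1, −2]], and Q = P·diag(2, 1)·P⁻¹.
Then Q⁸ = P·diag(256, 1)·P⁻¹ = [[−512, 5], [256, −3]] · [[−3, −5], [−1, −2]] = [[1531, 2550], [−765, −1274]].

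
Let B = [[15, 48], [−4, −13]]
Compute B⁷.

[[8751, 26256], [−2188, −6565]]

tr B = 2 and det B = −3, so the characteristic polynomial is λ² − (2)λ + (−3) with roots −1 and 3.
Eigenvectors give P = [[−3, 4], [1, −1]] with P⁻¹ = [[1, 4], [1, 3]], and B = P·diag(−1, 3)·P⁻¹.
Then B⁷ = P·diag(−1, 2187)·P⁻¹ = [[3, 8748], [−1, −2187]] · [[1, 4], [1, 3]] = [[8751, 26256], [−2188, −6565]].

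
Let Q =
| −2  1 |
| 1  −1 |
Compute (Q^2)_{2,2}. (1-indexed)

2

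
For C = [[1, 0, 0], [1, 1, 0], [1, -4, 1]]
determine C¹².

[[1, 0, 0], [12, 1, 0], [-252, -48, 1]]

C = I + N where N = [[0, 0, 0], [1, 0, 0], [1, -4, 0]] is strictly lower-triangular, so N³ = 0.
(I + N)¹² = I + 12·N + 66·N² = [[1, 0, 0], [12, 1, 0], [-252, -48, 1]].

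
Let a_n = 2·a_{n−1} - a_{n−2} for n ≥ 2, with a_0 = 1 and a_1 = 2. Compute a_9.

With companion matrix M = [[2, -1], [1, 0]], [a_n, a_{n−1}]ᵀ = M·[a_{n−1}, a_{n−2}]ᵀ, so [a_9, a_8]ᵀ = M⁸·[a_1, a_0]ᵀ.
M⁸ = [[9, -8], [8, -7]], giving [a_9, a_8]ᵀ = [[10], [9]].

10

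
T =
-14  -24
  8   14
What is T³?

[[-56, -96], [32, 56]]

tr T = 0 and det T = -4, so the characteristic polynomial is λ² − (0)λ + (-4) with roots 2 and -2.
Eigenvectors give P = [[-3, -2], [2, 1]] with P⁻¹ = [[1, 2], [-2, -3]], and T = P·diag(2, -2)·P⁻¹.
Then T³ = P·diag(8, -8)·P⁻¹ = [[-24, 16], [16, -8]] · [[1, 2], [-2, -3]] = [[-56, -96], [32, 56]].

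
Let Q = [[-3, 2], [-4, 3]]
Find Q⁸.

[[1, 0], [0, 1]]

Q² = I (check: tr Q = 0 and det Q = -1), so Q⁸ = I since 8 is even.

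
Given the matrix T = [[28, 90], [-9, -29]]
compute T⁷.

[[1162, 3870], [-387, -1289]]

tr T = -1 and det T = -2, so the characteristic polynomial is λ² − (-1)λ + (-2) with roots -2 and 1.
Eigenvectors give P = [[-3, 10], [1, -3]] with P⁻¹ = [[3, 10], [1, 3]], and T = P·diag(-2, 1)·P⁻¹.
Then T⁷ = P·diag(-128, 1)·P⁻¹ = [[384, 10], [-128, -3]] · [[3, 10], [1, 3]] = [[1162, 3870], [-387, -1289]].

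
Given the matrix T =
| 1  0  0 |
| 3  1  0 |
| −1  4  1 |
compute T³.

T = I + N where N = [[0, 0, 0], [3, 0, 0], [−1, 4, 0]] is strictly lower-triangular, so N³ = 0.
(I + N)³ = I + 3·N + 3·N² = [[1, 0, 0], [9, 1, 0], [33, 12, 1]].

[[1, 0, 0], [9, 1, 0], [33, 12, 1]]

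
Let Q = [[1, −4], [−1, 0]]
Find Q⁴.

[[29, −36], [−9, 20]]

Q² = [[5, −4], [−1, 4]]
Q³ = [[9, −20], [−5, 4]]
Q⁴ = [[29, −36], [−9, 20]]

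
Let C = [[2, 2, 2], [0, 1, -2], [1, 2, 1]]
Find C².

[[6, 10, 2], [-2, -3, -4], [3, 6, -1]]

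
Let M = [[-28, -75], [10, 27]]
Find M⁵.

tr M = -1 and det M = -6, so the characteristic polynomial is λ² − (-1)λ + (-6) with roots -3 and 2.
Eigenvectors give P = [[-3, -5], [1, 2]] with P⁻¹ = [[-2, -5], [1, 3]], and M = P·diag(-3, 2)·P⁻¹.
Then M⁵ = P·diag(-243, 32)·P⁻¹ = [[729, -160], [-243, 64]] · [[-2, -5], [1, 3]] = [[-1618, -4125], [550, 1407]].

[[-1618, -4125], [550, 1407]]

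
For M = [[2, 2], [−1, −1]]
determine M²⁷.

[[2, 2], [−1, −1]]

M² = M (a projection; rank 1, trace 1), so M²⁷ = M.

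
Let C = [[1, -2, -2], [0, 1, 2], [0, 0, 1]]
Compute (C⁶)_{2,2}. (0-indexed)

1

C = I + N where N = [[0, -2, -2], [0, 0, 2], [0, 0, 0]] is strictly upper-triangular, so N³ = 0.
(I + N)⁶ = I + 6·N + 15·N² = [[1, -12, -72], [0, 1, 12], [0, 0, 1]].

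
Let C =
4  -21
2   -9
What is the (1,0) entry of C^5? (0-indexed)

tr C = -5 and det C = 6, so the characteristic polynomial is λ² − (-5)λ + (6) with roots -3 and -2.
Eigenvectors give P = [[-3, 7], [-1, 2]] with P⁻¹ = [[2, -7], [1, -3]], and C = P·diag(-3, -2)·P⁻¹.
Then C^5 = P·diag(-243, -32)·P⁻¹ = [[729, -224], [243, -64]] · [[2, -7], [1, -3]] = [[1234, -4431], [422, -1509]].

422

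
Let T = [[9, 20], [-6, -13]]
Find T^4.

[[-399, -800], [240, 481]]

tr T = -4 and det T = 3, so the characteristic polynomial is λ² − (-4)λ + (3) with roots -3 and -1.
Eigenvectors give P = [[5, 2], [-3, -1]] with P⁻¹ = [[-1, -2], [3, 5]], and T = P·diag(-3, -1)·P⁻¹.
Then T^4 = P·diag(81, 1)·P⁻¹ = [[405, 2], [-243, -1]] · [[-1, -2], [3, 5]] = [[-399, -800], [240, 481]].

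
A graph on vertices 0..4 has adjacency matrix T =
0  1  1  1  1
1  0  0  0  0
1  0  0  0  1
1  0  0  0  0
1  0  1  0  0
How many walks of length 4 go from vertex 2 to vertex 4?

The number of length-4 walks from vertex 2 to vertex 4 is entry (2,4) of T⁴, where T is the adjacency matrix.
T² = [[4, 0, 1, 0, 1], [0, 1, 1, 1, 1], [1, 1, 2, 1, 1], [0, 1, 1, 1, 1], [1, 1, 1, 1, 2]]
T³ = [[2, 4, 5, 4, 5], [4, 0, 1, 0, 1], [5, 1, 2, 1, 3], [4, 0, 1, 0, 1], [5, 1, 3, 1, 2]]
T⁴ = [[18, 2, 7, 2, 7], [2, 4, 5, 4, 5], [7, 5, 8, 5, 7], [2, 4, 5, 4, 5], [7, 5, 7, 5, 8]]

7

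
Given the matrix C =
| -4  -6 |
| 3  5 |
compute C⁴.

[[-14, -30], [15, 31]]

tr C = 1 and det C = -2, so the characteristic polynomial is λ² − (1)λ + (-2) with roots -1 and 2.
Eigenvectors give P = [[-2, -1], [1, 1]] with P⁻¹ = [[-1, -1], [1, 2]], and C = P·diag(-1, 2)·P⁻¹.
Then C⁴ = P·diag(1, 16)·P⁻¹ = [[-2, -16], [1, 16]] · [[-1, -1], [1, 2]] = [[-14, -30], [15, 31]].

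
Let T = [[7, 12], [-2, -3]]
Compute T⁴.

[[241, 480], [-80, -159]]

tr T = 4 and det T = 3, so the characteristic polynomial is λ² − (4)λ + (3) with roots 1 and 3.
Eigenvectors give P = [[-2, -3], [1, 1]] with P⁻¹ = [[1, 3], [-1, -2]], and T = P·diag(1, 3)·P⁻¹.
Then T⁴ = P·diag(1, 81)·P⁻¹ = [[-2, -243], [1, 81]] · [[1, 3], [-1, -2]] = [[241, 480], [-80, -159]].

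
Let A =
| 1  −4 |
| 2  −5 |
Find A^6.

[[−727, 1456], [−728, 1457]]

tr A = −4 and det A = 3, so the characteristic polynomial is λ² − (−4)λ + (3) with roots −1 and −3.
Eigenvectors give P = [[2, 1], [1, 1]] with P⁻¹ = [[1, −1], [−1, 2]], and A = P·diag(−1, −3)·P⁻¹.
Then A^6 = P·diag(1, 729)·P⁻¹ = [[2, 729], [1, 729]] · [[1, −1], [−1, 2]] = [[−727, 1456], [−728, 1457]].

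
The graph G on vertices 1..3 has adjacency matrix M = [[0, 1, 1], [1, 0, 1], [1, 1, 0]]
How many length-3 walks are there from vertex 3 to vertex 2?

The number of length-3 walks from vertex 3 to vertex 2 is entry (3,2) of M^3, where M is the adjacency matrix.
M^2 = [[2, 1, 1], [1, 2, 1], [1, 1, 2]]
M^3 = [[2, 3, 3], [3, 2, 3], [3, 3, 2]]

3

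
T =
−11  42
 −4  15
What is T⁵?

[[−1451, 5082], [−484, 1695]]

tr T = 4 and det T = 3, so the characteristic polynomial is λ² − (4)λ + (3) with roots 1 and 3.
Eigenvectors give P = [[7, 3], [2, 1]] with P⁻¹ = [[1, −3], [−2, 7]], and T = P·diag(1, 3)·P⁻¹.
Then T⁵ = P·diag(1, 243)·P⁻¹ = [[7, 729], [2, 243]] · [[1, −3], [−2, 7]] = [[−1451, 5082], [−484, 1695]].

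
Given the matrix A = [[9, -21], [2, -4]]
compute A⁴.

[[471, -1365], [130, -374]]

tr A = 5 and det A = 6, so the characteristic polynomial is λ² − (5)λ + (6) with roots 2 and 3.
Eigenvectors give P = [[3, 7], [1, 2]] with P⁻¹ = [[-2, 7], [1, -3]], and A = P·diag(2, 3)·P⁻¹.
Then A⁴ = P·diag(16, 81)·P⁻¹ = [[48, 567], [16, 162]] · [[-2, 7], [1, -3]] = [[471, -1365], [130, -374]].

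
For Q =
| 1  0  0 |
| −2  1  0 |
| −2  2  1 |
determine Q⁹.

Q = I + N where N = [[0, 0, 0], [−2, 0, 0], [−2, 2, 0]] is strictly lower-triangular, so N³ = 0.
(I + N)⁹ = I + 9·N + 36·N² = [[1, 0, 0], [−18, 1, 0], [−162, 18, 1]].

[[1, 0, 0], [−18, 1, 0], [−162, 18, 1]]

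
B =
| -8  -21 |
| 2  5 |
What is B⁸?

[[1786, 5355], [-510, -1529]]

tr B = -3 and det B = 2, so the characteristic polynomial is λ² − (-3)λ + (2) with roots -2 and -1.
Eigenvectors give P = [[7, -3], [-2, 1]] with P⁻¹ = [[1, 3], [2, 7]], and B = P·diag(-2, -1)·P⁻¹.
Then B⁸ = P·diag(256, 1)·P⁻¹ = [[1792, -3], [-512, 1]] · [[1, 3], [2, 7]] = [[1786, 5355], [-510, -1529]].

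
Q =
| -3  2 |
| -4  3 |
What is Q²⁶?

Q² = I (check: tr Q = 0 and det Q = -1), so Q²⁶ = I since 26 is even.

[[1, 0], [0, 1]]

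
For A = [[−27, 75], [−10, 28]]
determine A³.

tr A = 1 and det A = −6, so the characteristic polynomial is λ² − (1)λ + (−6) with roots 3 and −2.
Eigenvectors give P = [[−5, 3], [−2, 1]] with P⁻¹ = [[1, −3], [2, −5]], and A = P·diag(3, −2)·P⁻¹.
Then A³ = P·diag(27, −8)·P⁻¹ = [[−135, −24], [−54, −8]] · [[1, −3], [2, −5]] = [[−183, 525], [−70, 202]].

[[−183, 525], [−70, 202]]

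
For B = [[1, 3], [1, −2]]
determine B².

[[4, −3], [−1, 7]]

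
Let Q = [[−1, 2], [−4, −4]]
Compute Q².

[[−7, −10], [20, 8]]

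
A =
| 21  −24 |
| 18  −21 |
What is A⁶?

tr A = 0 and det A = −9, so the characteristic polynomial is λ² − (0)λ + (−9) with roots −3 and 3.
Eigenvectors give P = [[1, 4], [1, 3]] with P⁻¹ = [[−3, 4], [1, −1]], and A = P·diag(−3, 3)·P⁻¹.
Then A⁶ = P·diag(729, 729)·P⁻¹ = [[729, 2916], [729, 2187]] · [[−3, 4], [1, −1]] = [[729, 0], [0, 729]].

[[729, 0], [0, 729]]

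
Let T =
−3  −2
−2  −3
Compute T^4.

[[313, 312], [312, 313]]

T^2 = [[13, 12], [12, 13]]
T^3 = [[−63, −62], [−62, −63]]
T^4 = [[313, 312], [312, 313]]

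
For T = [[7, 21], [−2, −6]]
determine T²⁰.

[[7, 21], [−2, −6]]

T² = T (a projection; rank 1, trace 1), so T²⁰ = T.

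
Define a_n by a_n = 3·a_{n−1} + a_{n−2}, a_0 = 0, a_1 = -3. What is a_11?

With companion matrix B = [[3, 1], [1, 0]], [a_n, a_{n−1}]ᵀ = B·[a_{n−1}, a_{n−2}]ᵀ, so [a_11, a_10]ᵀ = B¹⁰·[a_1, a_0]ᵀ.
B¹⁰ = [[141481, 42837], [42837, 12970]], giving [a_11, a_10]ᵀ = [[-424443], [-128511]].

-424443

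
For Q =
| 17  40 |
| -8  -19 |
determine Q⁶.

[[-2911, -7280], [1456, 3641]]

tr Q = -2 and det Q = -3, so the characteristic polynomial is λ² − (-2)λ + (-3) with roots -3 and 1.
Eigenvectors give P = [[-2, 5], [1, -2]] with P⁻¹ = [[2, 5], [1, 2]], and Q = P·diag(-3, 1)·P⁻¹.
Then Q⁶ = P·diag(729, 1)·P⁻¹ = [[-1458, 5], [729, -2]] · [[2, 5], [1, 2]] = [[-2911, -7280], [1456, 3641]].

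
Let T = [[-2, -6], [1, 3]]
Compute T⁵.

T² = T (a projection; rank 1, trace 1), so T⁵ = T.

[[-2, -6], [1, 3]]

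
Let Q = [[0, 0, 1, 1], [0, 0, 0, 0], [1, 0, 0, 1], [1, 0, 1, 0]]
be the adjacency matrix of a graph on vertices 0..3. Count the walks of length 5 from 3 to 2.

11

The number of length-5 walks from vertex 3 to vertex 2 is entry (3,2) of Q^5, where Q is the adjacency matrix.
Q^2 = [[2, 0, 1, 1], [0, 0, 0, 0], [1, 0, 2, 1], [1, 0, 1, 2]]
Q^3 = [[2, 0, 3, 3], [0, 0, 0, 0], [3, 0, 2, 3], [3, 0, 3, 2]]
Q^4 = [[6, 0, 5, 5], [0, 0, 0, 0], [5, 0, 6, 5], [5, 0, 5, 6]]
Q^5 = [[10, 0, 11, 11], [0, 0, 0, 0], [11, 0, 10, 11], [11, 0, 11, 10]]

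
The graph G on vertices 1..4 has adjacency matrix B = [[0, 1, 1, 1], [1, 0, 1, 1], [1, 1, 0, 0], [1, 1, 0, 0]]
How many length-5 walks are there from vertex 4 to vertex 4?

The number of length-5 walks from vertex 4 to vertex 4 is entry (4,4) of B^5, where B is the adjacency matrix.
B^2 = [[3, 2, 1, 1], [2, 3, 1, 1], [1, 1, 2, 2], [1, 1, 2, 2]]
B^3 = [[4, 5, 5, 5], [5, 4, 5, 5], [5, 5, 2, 2], [5, 5, 2, 2]]
B^4 = [[15, 14, 9, 9], [14, 15, 9, 9], [9, 9, 10, 10], [9, 9, 10, 10]]
B^5 = [[32, 33, 29, 29], [33, 32, 29, 29], [29, 29, 18, 18], [29, 29, 18, 18]]

18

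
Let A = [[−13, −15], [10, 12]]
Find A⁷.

[[−6817, −6945], [4630, 4758]]

tr A = −1 and det A = −6, so the characteristic polynomial is λ² − (−1)λ + (−6) with roots −3 and 2.
Eigenvectors give P = [[3, 1], [−2, −1]] with P⁻¹ = [[1, 1], [−2, −3]], and A = P·diag(−3, 2)·P⁻¹.
Then A⁷ = P·diag(−2187, 128)·P⁻¹ = [[−6561, 128], [4374, −128]] · [[1, 1], [−2, −3]] = [[−6817, −6945], [4630, 4758]].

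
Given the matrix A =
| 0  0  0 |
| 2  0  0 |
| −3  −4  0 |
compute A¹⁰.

A is strictly triangular, hence nilpotent: A³ = 0, so A¹⁰ = 0.

[[0, 0, 0], [0, 0, 0], [0, 0, 0]]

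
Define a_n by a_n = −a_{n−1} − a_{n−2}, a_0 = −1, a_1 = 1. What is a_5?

With companion matrix B = [[−1, −1], [1, 0]], [a_n, a_{n−1}]ᵀ = B·[a_{n−1}, a_{n−2}]ᵀ, so [a_5, a_4]ᵀ = B^4·[a_1, a_0]ᵀ.
B^4 = [[−1, −1], [1, 0]], giving [a_5, a_4]ᵀ = [[0], [1]].

0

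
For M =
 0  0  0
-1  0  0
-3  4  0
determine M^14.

[[0, 0, 0], [0, 0, 0], [0, 0, 0]]

M is strictly triangular, hence nilpotent: M^3 = 0, so M^14 = 0.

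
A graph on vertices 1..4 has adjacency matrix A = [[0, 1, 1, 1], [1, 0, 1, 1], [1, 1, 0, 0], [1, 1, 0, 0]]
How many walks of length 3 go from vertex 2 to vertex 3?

5

The number of length-3 walks from vertex 2 to vertex 3 is entry (2,3) of A^3, where A is the adjacency matrix.
A^2 = [[3, 2, 1, 1], [2, 3, 1, 1], [1, 1, 2, 2], [1, 1, 2, 2]]
A^3 = [[4, 5, 5, 5], [5, 4, 5, 5], [5, 5, 2, 2], [5, 5, 2, 2]]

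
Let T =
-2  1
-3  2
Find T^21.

T² = I (check: tr T = 0 and det T = -1), so T^21 = T since 21 is odd.

[[-2, 1], [-3, 2]]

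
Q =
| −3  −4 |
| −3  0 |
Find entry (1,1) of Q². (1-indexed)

21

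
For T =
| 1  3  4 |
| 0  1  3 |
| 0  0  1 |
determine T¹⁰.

T = I + N where N = [[0, 3, 4], [0, 0, 3], [0, 0, 0]] is strictly upper-triangular, so N³ = 0.
(I + N)¹⁰ = I + 10·N + 45·N² = [[1, 30, 445], [0, 1, 30], [0, 0, 1]].

[[1, 30, 445], [0, 1, 30], [0, 0, 1]]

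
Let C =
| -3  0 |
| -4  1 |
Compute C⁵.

[[-243, 0], [-244, 1]]

tr C = -2 and det C = -3, so the characteristic polynomial is λ² − (-2)λ + (-3) with roots 1 and -3.
Eigenvectors give P = [[0, 1], [-1, 1]] with P⁻¹ = [[1, -1], [1, 0]], and C = P·diag(1, -3)·P⁻¹.
Then C⁵ = P·diag(1, -243)·P⁻¹ = [[0, -243], [-1, -243]] · [[1, -1], [1, 0]] = [[-243, 0], [-244, 1]].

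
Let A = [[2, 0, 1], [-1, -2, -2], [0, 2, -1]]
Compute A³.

A² = [[4, 2, 1], [0, 0, 5], [-2, -6, -3]]
A³ = [[6, -2, -1], [0, 10, -5], [2, 6, 13]]

[[6, -2, -1], [0, 10, -5], [2, 6, 13]]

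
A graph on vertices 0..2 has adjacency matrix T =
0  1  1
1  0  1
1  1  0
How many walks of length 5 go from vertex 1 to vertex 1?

The number of length-5 walks from vertex 1 to vertex 1 is entry (1,1) of T⁵, where T is the adjacency matrix.
T² = [[2, 1, 1], [1, 2, 1], [1, 1, 2]]
T³ = [[2, 3, 3], [3, 2, 3], [3, 3, 2]]
T⁴ = [[6, 5, 5], [5, 6, 5], [5, 5, 6]]
T⁵ = [[10, 11, 11], [11, 10, 11], [11, 11, 10]]

10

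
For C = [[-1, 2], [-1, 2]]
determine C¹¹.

[[-1, 2], [-1, 2]]

C² = C (a projection; rank 1, trace 1), so C¹¹ = C.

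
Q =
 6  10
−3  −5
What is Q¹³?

Q² = Q (a projection; rank 1, trace 1), so Q¹³ = Q.

[[6, 10], [−3, −5]]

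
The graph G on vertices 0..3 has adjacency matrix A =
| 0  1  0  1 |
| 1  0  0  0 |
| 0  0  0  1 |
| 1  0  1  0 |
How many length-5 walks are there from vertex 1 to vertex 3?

0

The number of length-5 walks from vertex 1 to vertex 3 is entry (1,3) of A⁵, where A is the adjacency matrix.
A² = [[2, 0, 1, 0], [0, 1, 0, 1], [1, 0, 1, 0], [0, 1, 0, 2]]
A³ = [[0, 2, 0, 3], [2, 0, 1, 0], [0, 1, 0, 2], [3, 0, 2, 0]]
A⁴ = [[5, 0, 3, 0], [0, 2, 0, 3], [3, 0, 2, 0], [0, 3, 0, 5]]
A⁵ = [[0, 5, 0, 8], [5, 0, 3, 0], [0, 3, 0, 5], [8, 0, 5, 0]]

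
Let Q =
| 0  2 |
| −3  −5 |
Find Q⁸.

[[−12354, −12610], [18915, 19171]]

tr Q = −5 and det Q = 6, so the characteristic polynomial is λ² − (−5)λ + (6) with roots −3 and −2.
Eigenvectors give P = [[−2, −1], [3, 1]] with P⁻¹ = [[1, 1], [−3, −2]], and Q = P·diag(−3, −2)·P⁻¹.
Then Q⁸ = P·diag(6561, 256)·P⁻¹ = [[−13122, −256], [19683, 256]] · [[1, 1], [−3, −2]] = [[−12354, −12610], [18915, 19171]].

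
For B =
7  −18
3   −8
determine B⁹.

[[1027, −3078], [513, −1538]]

tr B = −1 and det B = −2, so the characteristic polynomial is λ² − (−1)λ + (−2) with roots −2 and 1.
Eigenvectors give P = [[−2, 3], [−1, 1]] with P⁻¹ = [[1, −3], [1, −2]], and B = P·diag(−2, 1)·P⁻¹.
Then B⁹ = P·diag(−512, 1)·P⁻¹ = [[1024, 3], [512, 1]] · [[1, −3], [1, −2]] = [[1027, −3078], [513, −1538]].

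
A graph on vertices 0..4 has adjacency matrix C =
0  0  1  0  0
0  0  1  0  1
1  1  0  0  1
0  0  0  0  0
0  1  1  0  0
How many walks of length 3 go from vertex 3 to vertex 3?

0

The number of length-3 walks from vertex 3 to vertex 3 is entry (3,3) of C^3, where C is the adjacency matrix.
C^2 = [[1, 1, 0, 0, 1], [1, 2, 1, 0, 1], [0, 1, 3, 0, 1], [0, 0, 0, 0, 0], [1, 1, 1, 0, 2]]
C^3 = [[0, 1, 3, 0, 1], [1, 2, 4, 0, 3], [3, 4, 2, 0, 4], [0, 0, 0, 0, 0], [1, 3, 4, 0, 2]]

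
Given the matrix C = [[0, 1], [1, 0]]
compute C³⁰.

[[1, 0], [0, 1]]

C² = I (check: tr C = 0 and det C = −1), so C³⁰ = I since 30 is even.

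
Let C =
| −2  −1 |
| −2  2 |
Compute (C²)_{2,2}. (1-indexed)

6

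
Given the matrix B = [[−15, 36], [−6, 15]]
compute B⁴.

tr B = 0 and det B = −9, so the characteristic polynomial is λ² − (0)λ + (−9) with roots −3 and 3.
Eigenvectors give P = [[3, 2], [1, 1]] with P⁻¹ = [[1, −2], [−1, 3]], and B = P·diag(−3, 3)·P⁻¹.
Then B⁴ = P·diag(81, 81)·P⁻¹ = [[243, 162], [81, 81]] · [[1, −2], [−1, 3]] = [[81, 0], [0, 81]].

[[81, 0], [0, 81]]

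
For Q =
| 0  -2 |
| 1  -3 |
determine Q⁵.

[[30, -62], [31, -63]]

tr Q = -3 and det Q = 2, so the characteristic polynomial is λ² − (-3)λ + (2) with roots -2 and -1.
Eigenvectors give P = [[1, 2], [1, 1]] with P⁻¹ = [[-1, 2], [1, -1]], and Q = P·diag(-2, -1)·P⁻¹.
Then Q⁵ = P·diag(-32, -1)·P⁻¹ = [[-32, -2], [-32, -1]] · [[-1, 2], [1, -1]] = [[30, -62], [31, -63]].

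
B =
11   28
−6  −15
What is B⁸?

tr B = −4 and det B = 3, so the characteristic polynomial is λ² − (−4)λ + (3) with roots −1 and −3.
Eigenvectors give P = [[7, −2], [−3, 1]] with P⁻¹ = [[1, 2], [3, 7]], and B = P·diag(−1, −3)·P⁻¹.
Then B⁸ = P·diag(1, 6561)·P⁻¹ = [[7, −13122], [−3, 6561]] · [[1, 2], [3, 7]] = [[−39359, −91840], [19680, 45921]].

[[−39359, −91840], [19680, 45921]]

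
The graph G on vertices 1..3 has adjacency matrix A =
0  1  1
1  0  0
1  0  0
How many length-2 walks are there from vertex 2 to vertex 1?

The number of length-2 walks from vertex 2 to vertex 1 is entry (2,1) of A², where A is the adjacency matrix.
A² = [[2, 0, 0], [0, 1, 1], [0, 1, 1]]

0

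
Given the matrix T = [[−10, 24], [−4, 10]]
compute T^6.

[[64, 0], [0, 64]]

tr T = 0 and det T = −4, so the characteristic polynomial is λ² − (0)λ + (−4) with roots 2 and −2.
Eigenvectors give P = [[−2, 3], [−1, 1]] with P⁻¹ = [[1, −3], [1, −2]], and T = P·diag(2, −2)·P⁻¹.
Then T^6 = P·diag(64, 64)·P⁻¹ = [[−128, 192], [−64, 64]] · [[1, −3], [1, −2]] = [[64, 0], [0, 64]].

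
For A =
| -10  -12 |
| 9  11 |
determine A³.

[[-28, -36], [27, 35]]

tr A = 1 and det A = -2, so the characteristic polynomial is λ² − (1)λ + (-2) with roots -1 and 2.
Eigenvectors give P = [[4, -1], [-3, 1]] with P⁻¹ = [[1, 1], [3, 4]], and A = P·diag(-1, 2)·P⁻¹.
Then A³ = P·diag(-1, 8)·P⁻¹ = [[-4, -8], [3, 8]] · [[1, 1], [3, 4]] = [[-28, -36], [27, 35]].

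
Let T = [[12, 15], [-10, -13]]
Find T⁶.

tr T = -1 and det T = -6, so the characteristic polynomial is λ² − (-1)λ + (-6) with roots 2 and -3.
Eigenvectors give P = [[3, -1], [-2, 1]] with P⁻¹ = [[1, 1], [2, 3]], and T = P·diag(2, -3)·P⁻¹.
Then T⁶ = P·diag(64, 729)·P⁻¹ = [[192, -729], [-128, 729]] · [[1, 1], [2, 3]] = [[-1266, -1995], [1330, 2059]].

[[-1266, -1995], [1330, 2059]]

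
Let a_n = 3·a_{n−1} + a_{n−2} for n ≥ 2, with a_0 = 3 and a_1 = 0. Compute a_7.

With companion matrix B = [[3, 1], [1, 0]], [a_n, a_{n−1}]ᵀ = B·[a_{n−1}, a_{n−2}]ᵀ, so [a_7, a_6]ᵀ = B⁶·[a_1, a_0]ᵀ.
B⁶ = [[1189, 360], [360, 109]], giving [a_7, a_6]ᵀ = [[1080], [327]].

1080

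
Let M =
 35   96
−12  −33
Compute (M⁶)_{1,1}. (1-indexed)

tr M = 2 and det M = −3, so the characteristic polynomial is λ² − (2)λ + (−3) with roots 3 and −1.
Eigenvectors give P = [[−3, 8], [1, −3]] with P⁻¹ = [[−3, −8], [−1, −3]], and M = P·diag(3, −1)·P⁻¹.
Then M⁶ = P·diag(729, 1)·P⁻¹ = [[−2187, 8], [729, −3]] · [[−3, −8], [−1, −3]] = [[6553, 17472], [−2184, −5823]].

6553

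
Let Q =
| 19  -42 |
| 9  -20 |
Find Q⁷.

tr Q = -1 and det Q = -2, so the characteristic polynomial is λ² − (-1)λ + (-2) with roots 1 and -2.
Eigenvectors give P = [[7, 2], [3, 1]] with P⁻¹ = [[1, -2], [-3, 7]], and Q = P·diag(1, -2)·P⁻¹.
Then Q⁷ = P·diag(1, -128)·P⁻¹ = [[7, -256], [3, -128]] · [[1, -2], [-3, 7]] = [[775, -1806], [387, -902]].

[[775, -1806], [387, -902]]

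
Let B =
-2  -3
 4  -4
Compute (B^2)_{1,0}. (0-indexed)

-24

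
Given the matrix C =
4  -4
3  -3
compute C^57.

[[4, -4], [3, -3]]

C² = C (a projection; rank 1, trace 1), so C^57 = C.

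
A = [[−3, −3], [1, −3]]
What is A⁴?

A² = [[6, 18], [−6, 6]]
A³ = [[0, −72], [24, 0]]
A⁴ = [[−72, 216], [−72, −72]]

[[−72, 216], [−72, −72]]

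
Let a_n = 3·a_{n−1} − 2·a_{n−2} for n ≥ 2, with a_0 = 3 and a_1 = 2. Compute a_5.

−28

With companion matrix A = [[3, −2], [1, 0]], [a_n, a_{n−1}]ᵀ = A·[a_{n−1}, a_{n−2}]ᵀ, so [a_5, a_4]ᵀ = A⁴·[a_1, a_0]ᵀ.
A⁴ = [[31, −30], [15, −14]], giving [a_5, a_4]ᵀ = [[−28], [−12]].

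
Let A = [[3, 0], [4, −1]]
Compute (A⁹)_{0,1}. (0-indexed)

0

tr A = 2 and det A = −3, so the characteristic polynomial is λ² − (2)λ + (−3) with roots 3 and −1.
Eigenvectors give P = [[1, 0], [1, −1]] with P⁻¹ = [[1, 0], [1, −1]], and A = P·diag(3, −1)·P⁻¹.
Then A⁹ = P·diag(19683, −1)·P⁻¹ = [[19683, 0], [19683, 1]] · [[1, 0], [1, −1]] = [[19683, 0], [19684, −1]].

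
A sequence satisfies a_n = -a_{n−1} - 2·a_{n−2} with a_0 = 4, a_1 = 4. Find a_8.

-44

With companion matrix M = [[-1, -2], [1, 0]], [a_n, a_{n−1}]ᵀ = M·[a_{n−1}, a_{n−2}]ᵀ, so [a_8, a_7]ᵀ = M⁷·[a_1, a_0]ᵀ.
M⁷ = [[3, -14], [7, 10]], giving [a_8, a_7]ᵀ = [[-44], [68]].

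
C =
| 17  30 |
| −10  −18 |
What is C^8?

[[−18659, −37830], [12610, 25476]]

tr C = −1 and det C = −6, so the characteristic polynomial is λ² − (−1)λ + (−6) with roots 2 and −3.
Eigenvectors give P = [[−2, −3], [1, 2]] with P⁻¹ = [[−2, −3], [1, 2]], and C = P·diag(2, −3)·P⁻¹.
Then C^8 = P·diag(256, 6561)·P⁻¹ = [[−512, −19683], [256, 13122]] · [[−2, −3], [1, 2]] = [[−18659, −37830], [12610, 25476]].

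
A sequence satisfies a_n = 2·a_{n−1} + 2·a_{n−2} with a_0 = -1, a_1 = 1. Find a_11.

4896

With companion matrix Q = [[2, 2], [1, 0]], [a_n, a_{n−1}]ᵀ = Q·[a_{n−1}, a_{n−2}]ᵀ, so [a_11, a_10]ᵀ = Q¹⁰·[a_1, a_0]ᵀ.
Q¹⁰ = [[18272, 13376], [6688, 4896]], giving [a_11, a_10]ᵀ = [[4896], [1792]].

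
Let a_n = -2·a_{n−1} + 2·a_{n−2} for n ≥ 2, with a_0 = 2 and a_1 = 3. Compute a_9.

3760

With companion matrix Q = [[-2, 2], [1, 0]], [a_n, a_{n−1}]ᵀ = Q·[a_{n−1}, a_{n−2}]ᵀ, so [a_9, a_8]ᵀ = Q⁸·[a_1, a_0]ᵀ.
Q⁸ = [[2448, -1792], [-896, 656]], giving [a_9, a_8]ᵀ = [[3760], [-1376]].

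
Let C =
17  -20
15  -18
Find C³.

[[113, -140], [105, -132]]

tr C = -1 and det C = -6, so the characteristic polynomial is λ² − (-1)λ + (-6) with roots -3 and 2.
Eigenvectors give P = [[1, 4], [1, 3]] with P⁻¹ = [[-3, 4], [1, -1]], and C = P·diag(-3, 2)·P⁻¹.
Then C³ = P·diag(-27, 8)·P⁻¹ = [[-27, 32], [-27, 24]] · [[-3, 4], [1, -1]] = [[113, -140], [105, -132]].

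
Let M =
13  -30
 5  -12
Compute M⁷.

tr M = 1 and det M = -6, so the characteristic polynomial is λ² − (1)λ + (-6) with roots 3 and -2.
Eigenvectors give P = [[-3, -2], [-1, -1]] with P⁻¹ = [[-1, 2], [1, -3]], and M = P·diag(3, -2)·P⁻¹.
Then M⁷ = P·diag(2187, -128)·P⁻¹ = [[-6561, 256], [-2187, 128]] · [[-1, 2], [1, -3]] = [[6817, -13890], [2315, -4758]].

[[6817, -13890], [2315, -4758]]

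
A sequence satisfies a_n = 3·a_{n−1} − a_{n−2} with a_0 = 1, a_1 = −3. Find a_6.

−487

With companion matrix M = [[3, −1], [1, 0]], [a_n, a_{n−1}]ᵀ = M·[a_{n−1}, a_{n−2}]ᵀ, so [a_6, a_5]ᵀ = M⁵·[a_1, a_0]ᵀ.
M⁵ = [[144, −55], [55, −21]], giving [a_6, a_5]ᵀ = [[−487], [−186]].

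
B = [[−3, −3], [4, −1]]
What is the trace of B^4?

−254

B^2 = [[−3, 12], [−16, −11]]
B^3 = [[57, −3], [4, 59]]
B^4 = [[−183, −168], [224, −71]]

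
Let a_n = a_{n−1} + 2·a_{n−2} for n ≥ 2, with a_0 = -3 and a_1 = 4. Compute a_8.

With companion matrix T = [[1, 2], [1, 0]], [a_n, a_{n−1}]ᵀ = T·[a_{n−1}, a_{n−2}]ᵀ, so [a_8, a_7]ᵀ = T⁷·[a_1, a_0]ᵀ.
T⁷ = [[85, 86], [43, 42]], giving [a_8, a_7]ᵀ = [[82], [46]].

82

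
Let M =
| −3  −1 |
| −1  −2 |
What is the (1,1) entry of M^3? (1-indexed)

M^2 = [[10, 5], [5, 5]]
M^3 = [[−35, −20], [−20, −15]]

−35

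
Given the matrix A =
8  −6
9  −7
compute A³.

tr A = 1 and det A = −2, so the characteristic polynomial is λ² − (1)λ + (−2) with roots 2 and −1.
Eigenvectors give P = [[−1, −2], [−1, −3]] with P⁻¹ = [[−3, 2], [1, −1]], and A = P·diag(2, −1)·P⁻¹.
Then A³ = P·diag(8, −1)·P⁻¹ = [[−8, 2], [−8, 3]] · [[−3, 2], [1, −1]] = [[26, −18], [27, −19]].

[[26, −18], [27, −19]]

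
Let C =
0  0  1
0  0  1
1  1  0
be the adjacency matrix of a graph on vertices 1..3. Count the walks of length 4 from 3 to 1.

0

The number of length-4 walks from vertex 3 to vertex 1 is entry (3,1) of C⁴, where C is the adjacency matrix.
C² = [[1, 1, 0], [1, 1, 0], [0, 0, 2]]
C³ = [[0, 0, 2], [0, 0, 2], [2, 2, 0]]
C⁴ = [[2, 2, 0], [2, 2, 0], [0, 0, 4]]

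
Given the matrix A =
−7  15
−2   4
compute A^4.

[[91, −225], [30, −74]]

tr A = −3 and det A = 2, so the characteristic polynomial is λ² − (−3)λ + (2) with roots −2 and −1.
Eigenvectors give P = [[3, −5], [1, −2]] with P⁻¹ = [[2, −5], [1, −3]], and A = P·diag(−2, −1)·P⁻¹.
Then A^4 = P·diag(16, 1)·P⁻¹ = [[48, −5], [16, −2]] · [[2, −5], [1, −3]] = [[91, −225], [30, −74]].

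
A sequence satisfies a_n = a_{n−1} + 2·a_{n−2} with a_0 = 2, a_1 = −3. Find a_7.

With companion matrix A = [[1, 2], [1, 0]], [a_n, a_{n−1}]ᵀ = A·[a_{n−1}, a_{n−2}]ᵀ, so [a_7, a_6]ᵀ = A^6·[a_1, a_0]ᵀ.
A^6 = [[43, 42], [21, 22]], giving [a_7, a_6]ᵀ = [[−45], [−19]].

−45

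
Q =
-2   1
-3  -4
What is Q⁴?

Q² = [[1, -6], [18, 13]]
Q³ = [[16, 25], [-75, -34]]
Q⁴ = [[-107, -84], [252, 61]]

[[-107, -84], [252, 61]]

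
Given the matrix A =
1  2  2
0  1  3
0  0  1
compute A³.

A = I + N where N = [[0, 2, 2], [0, 0, 3], [0, 0, 0]] is strictly upper-triangular, so N³ = 0.
(I + N)³ = I + 3·N + 3·N² = [[1, 6, 24], [0, 1, 9], [0, 0, 1]].

[[1, 6, 24], [0, 1, 9], [0, 0, 1]]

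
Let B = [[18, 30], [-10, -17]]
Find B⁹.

[[80268, 121170], [-40390, -61097]]

tr B = 1 and det B = -6, so the characteristic polynomial is λ² − (1)λ + (-6) with roots 3 and -2.
Eigenvectors give P = [[2, -3], [-1, 2]] with P⁻¹ = [[2, 3], [1, 2]], and B = P·diag(3, -2)·P⁻¹.
Then B⁹ = P·diag(19683, -512)·P⁻¹ = [[39366, 1536], [-19683, -1024]] · [[2, 3], [1, 2]] = [[80268, 121170], [-40390, -61097]].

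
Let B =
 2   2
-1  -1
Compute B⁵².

[[2, 2], [-1, -1]]

B² = B (a projection; rank 1, trace 1), so B⁵² = B.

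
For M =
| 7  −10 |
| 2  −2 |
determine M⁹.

tr M = 5 and det M = 6, so the characteristic polynomial is λ² − (5)λ + (6) with roots 2 and 3.
Eigenvectors give P = [[−2, −5], [−1, −2]] with P⁻¹ = [[2, −5], [−1, 2]], and M = P·diag(2, 3)·P⁻¹.
Then M⁹ = P·diag(512, 19683)·P⁻¹ = [[−1024, −98415], [−512, −39366]] · [[2, −5], [−1, 2]] = [[96367, −191710], [38342, −76172]].

[[96367, −191710], [38342, −76172]]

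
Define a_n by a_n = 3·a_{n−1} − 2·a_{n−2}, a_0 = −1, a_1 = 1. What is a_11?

4093

With companion matrix A = [[3, −2], [1, 0]], [a_n, a_{n−1}]ᵀ = A·[a_{n−1}, a_{n−2}]ᵀ, so [a_11, a_10]ᵀ = A¹⁰·[a_1, a_0]ᵀ.
A¹⁰ = [[2047, −2046], [1023, −1022]], giving [a_11, a_10]ᵀ = [[4093], [2045]].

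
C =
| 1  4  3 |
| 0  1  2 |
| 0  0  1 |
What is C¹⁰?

C = I + N where N = [[0, 4, 3], [0, 0, 2], [0, 0, 0]] is strictly upper-triangular, so N³ = 0.
(I + N)¹⁰ = I + 10·N + 45·N² = [[1, 40, 390], [0, 1, 20], [0, 0, 1]].

[[1, 40, 390], [0, 1, 20], [0, 0, 1]]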